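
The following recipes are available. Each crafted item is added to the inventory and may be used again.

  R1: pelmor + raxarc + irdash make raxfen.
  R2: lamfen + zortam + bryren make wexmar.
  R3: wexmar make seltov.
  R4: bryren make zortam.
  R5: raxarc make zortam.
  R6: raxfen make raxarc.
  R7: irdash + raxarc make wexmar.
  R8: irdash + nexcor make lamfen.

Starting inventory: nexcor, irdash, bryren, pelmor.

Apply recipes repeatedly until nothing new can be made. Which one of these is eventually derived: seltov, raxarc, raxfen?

Using R4, bryren makes zortam.
Using R8, irdash and nexcor make lamfen.
lamfen + zortam + bryren → wexmar (R2).
Using R3, wexmar makes seltov.
raxarc would need raxfen (R6), but raxfen is never obtained. raxfen would need pelmor, raxarc, and irdash (R1), but raxarc is never obtained.

seltov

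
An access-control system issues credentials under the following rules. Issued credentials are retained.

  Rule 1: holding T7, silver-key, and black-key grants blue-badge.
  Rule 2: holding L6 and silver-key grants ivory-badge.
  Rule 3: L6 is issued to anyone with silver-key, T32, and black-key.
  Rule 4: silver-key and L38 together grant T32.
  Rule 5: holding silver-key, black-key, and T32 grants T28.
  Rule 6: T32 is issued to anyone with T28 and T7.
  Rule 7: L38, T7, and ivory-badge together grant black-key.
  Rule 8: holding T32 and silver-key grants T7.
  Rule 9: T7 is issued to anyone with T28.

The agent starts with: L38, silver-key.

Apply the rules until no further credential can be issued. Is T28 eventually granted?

T28 would need silver-key, black-key, and T32 (Rule 5), but black-key is never granted.

No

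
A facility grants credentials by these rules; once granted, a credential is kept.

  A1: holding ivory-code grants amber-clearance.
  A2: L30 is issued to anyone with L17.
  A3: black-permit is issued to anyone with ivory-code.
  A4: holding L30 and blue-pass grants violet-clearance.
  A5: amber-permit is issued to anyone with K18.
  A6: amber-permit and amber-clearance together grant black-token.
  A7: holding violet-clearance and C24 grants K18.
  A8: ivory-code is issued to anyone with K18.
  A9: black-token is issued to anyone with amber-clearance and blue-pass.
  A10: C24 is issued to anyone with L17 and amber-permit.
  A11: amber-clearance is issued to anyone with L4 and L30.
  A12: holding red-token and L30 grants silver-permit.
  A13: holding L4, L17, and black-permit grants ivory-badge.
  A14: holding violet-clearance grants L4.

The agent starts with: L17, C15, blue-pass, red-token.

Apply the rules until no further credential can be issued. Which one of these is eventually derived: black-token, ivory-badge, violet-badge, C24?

black-token

Holding L17 grants L30 (A2).
Holding L30 and blue-pass grants violet-clearance (A4).
Holding violet-clearance grants L4 (A14).
Holding L4 and L30 grants amber-clearance (A11).
Holding amber-clearance and blue-pass grants black-token (A9).
C24 would need L17 and amber-permit (A10), but amber-permit is never granted. No rule produces violet-badge, and it is not given. ivory-badge would need L4, L17, and black-permit (A13), but black-permit is never granted.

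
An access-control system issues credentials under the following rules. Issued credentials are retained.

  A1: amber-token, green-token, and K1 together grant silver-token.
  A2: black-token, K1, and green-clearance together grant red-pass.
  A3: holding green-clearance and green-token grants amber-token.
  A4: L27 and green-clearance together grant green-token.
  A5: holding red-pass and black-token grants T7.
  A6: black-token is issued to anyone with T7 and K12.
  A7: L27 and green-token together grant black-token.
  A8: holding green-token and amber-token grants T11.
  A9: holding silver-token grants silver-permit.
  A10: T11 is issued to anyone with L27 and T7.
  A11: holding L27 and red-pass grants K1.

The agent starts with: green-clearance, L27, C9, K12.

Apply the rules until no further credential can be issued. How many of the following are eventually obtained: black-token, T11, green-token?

3

Holding L27 and green-clearance grants green-token (A4).
Holding green-clearance and green-token grants amber-token (A3).
Holding L27 and green-token grants black-token (A7).
Holding green-token and amber-token grants T11 (A8).
black-token: reached.
T11: reached.
green-token: reached.
All 3 are reached.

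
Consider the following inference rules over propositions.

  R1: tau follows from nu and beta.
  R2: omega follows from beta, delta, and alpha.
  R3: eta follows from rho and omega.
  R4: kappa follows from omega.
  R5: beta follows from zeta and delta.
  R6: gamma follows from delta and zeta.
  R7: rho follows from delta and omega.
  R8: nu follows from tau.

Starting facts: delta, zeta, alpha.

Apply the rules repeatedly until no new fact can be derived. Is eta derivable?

zeta and delta hold, so beta follows (R5).
From beta, delta, and alpha, R2 gives omega.
From delta and omega, R7 gives rho.
rho and omega hold, so eta follows (R3).

Yes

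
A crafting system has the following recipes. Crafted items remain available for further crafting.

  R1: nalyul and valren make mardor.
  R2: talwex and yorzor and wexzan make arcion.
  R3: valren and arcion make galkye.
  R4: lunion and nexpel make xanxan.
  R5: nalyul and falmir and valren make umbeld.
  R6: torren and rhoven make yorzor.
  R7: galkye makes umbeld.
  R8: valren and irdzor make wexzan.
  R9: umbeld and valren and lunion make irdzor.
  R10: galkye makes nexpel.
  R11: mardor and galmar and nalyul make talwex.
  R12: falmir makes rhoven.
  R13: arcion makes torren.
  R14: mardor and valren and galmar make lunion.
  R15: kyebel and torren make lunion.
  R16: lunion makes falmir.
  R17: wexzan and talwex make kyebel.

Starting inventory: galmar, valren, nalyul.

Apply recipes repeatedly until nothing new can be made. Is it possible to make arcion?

No

arcion would need talwex, yorzor, and wexzan (R2), but yorzor is never obtained.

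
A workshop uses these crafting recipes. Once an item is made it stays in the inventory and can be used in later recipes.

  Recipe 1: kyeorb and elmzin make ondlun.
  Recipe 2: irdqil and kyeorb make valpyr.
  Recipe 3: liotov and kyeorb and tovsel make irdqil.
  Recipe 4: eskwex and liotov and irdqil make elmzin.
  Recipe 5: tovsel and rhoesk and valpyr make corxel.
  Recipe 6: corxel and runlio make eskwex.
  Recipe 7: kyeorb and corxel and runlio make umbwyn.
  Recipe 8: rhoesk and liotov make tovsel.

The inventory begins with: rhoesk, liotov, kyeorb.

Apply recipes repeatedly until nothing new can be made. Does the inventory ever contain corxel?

rhoesk and liotov → tovsel (Recipe 8).
Using Recipe 3, liotov, kyeorb, and tovsel make irdqil.
irdqil and kyeorb → valpyr (Recipe 2).
Using Recipe 5, tovsel, rhoesk, and valpyr make corxel.

Yes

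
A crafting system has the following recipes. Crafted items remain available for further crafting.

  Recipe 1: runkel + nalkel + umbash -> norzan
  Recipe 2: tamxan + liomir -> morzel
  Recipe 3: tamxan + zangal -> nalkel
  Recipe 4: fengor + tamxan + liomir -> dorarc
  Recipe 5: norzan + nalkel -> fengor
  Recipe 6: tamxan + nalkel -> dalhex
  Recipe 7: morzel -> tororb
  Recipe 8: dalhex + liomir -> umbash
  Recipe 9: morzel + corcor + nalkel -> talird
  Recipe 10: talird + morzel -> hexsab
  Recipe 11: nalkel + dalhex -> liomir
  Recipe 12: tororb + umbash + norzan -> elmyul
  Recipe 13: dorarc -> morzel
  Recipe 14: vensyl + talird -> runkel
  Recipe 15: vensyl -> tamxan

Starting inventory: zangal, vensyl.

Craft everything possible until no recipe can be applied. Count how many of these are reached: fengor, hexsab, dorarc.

0

fengor would need norzan and nalkel (Recipe 5), but norzan is never obtained.
hexsab would need talird and morzel (Recipe 10), but talird is never obtained.
dorarc would need fengor, tamxan, and liomir (Recipe 4), but fengor is never obtained.
None of the 3 are reached.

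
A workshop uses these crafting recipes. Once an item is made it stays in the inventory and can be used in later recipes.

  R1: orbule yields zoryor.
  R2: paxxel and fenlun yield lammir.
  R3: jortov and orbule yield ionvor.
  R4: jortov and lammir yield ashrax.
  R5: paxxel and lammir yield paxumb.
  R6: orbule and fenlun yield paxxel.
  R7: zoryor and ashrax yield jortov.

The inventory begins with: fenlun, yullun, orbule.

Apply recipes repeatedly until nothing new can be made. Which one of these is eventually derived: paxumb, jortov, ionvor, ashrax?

orbule and fenlun → paxxel (R6).
paxxel and fenlun → lammir (R2).
Using R5, paxxel and lammir make paxumb.
ionvor would need jortov and orbule (R3), but jortov is never obtained. ashrax would need jortov and lammir (R4), but jortov is never obtained. jortov would need zoryor and ashrax (R7), but ashrax is never obtained.

paxumb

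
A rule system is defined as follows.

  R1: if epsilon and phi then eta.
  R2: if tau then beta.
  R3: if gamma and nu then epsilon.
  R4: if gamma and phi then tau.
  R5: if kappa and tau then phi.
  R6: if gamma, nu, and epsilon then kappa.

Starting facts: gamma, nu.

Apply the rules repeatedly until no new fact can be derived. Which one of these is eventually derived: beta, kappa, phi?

gamma and nu hold, so epsilon follows (R3).
From gamma, nu, and epsilon, R6 gives kappa.
beta would need tau (R2), but tau is never established. phi would need kappa and tau (R5), but tau is never established.

kappa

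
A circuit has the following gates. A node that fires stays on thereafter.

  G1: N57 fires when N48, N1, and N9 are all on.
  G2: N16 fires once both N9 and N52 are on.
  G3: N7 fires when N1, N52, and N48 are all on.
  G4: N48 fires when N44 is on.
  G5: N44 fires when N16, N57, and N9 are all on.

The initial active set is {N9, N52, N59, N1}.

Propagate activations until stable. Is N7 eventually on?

No

N7 would need N1, N52, and N48 (G3), but N48 never turns on.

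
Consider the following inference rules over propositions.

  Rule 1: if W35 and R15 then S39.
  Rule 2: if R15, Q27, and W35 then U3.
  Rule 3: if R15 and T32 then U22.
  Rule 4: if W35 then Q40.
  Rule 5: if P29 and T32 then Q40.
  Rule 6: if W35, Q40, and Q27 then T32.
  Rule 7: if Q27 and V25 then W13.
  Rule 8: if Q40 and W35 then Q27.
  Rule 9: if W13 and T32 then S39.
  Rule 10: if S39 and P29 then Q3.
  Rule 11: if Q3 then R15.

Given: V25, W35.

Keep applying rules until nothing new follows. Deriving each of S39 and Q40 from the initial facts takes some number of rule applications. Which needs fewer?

Q40: From W35, Rule 4 gives Q40. [1 rule application]
S39: W35 holds, so Q40 follows (Rule 4). Q40 and W35 hold, so Q27 follows (Rule 8). W35, Q40, and Q27 hold, so T32 follows (Rule 6). From Q27 and V25, Rule 7 gives W13. W13 and T32 hold, so S39 follows (Rule 9). [5 rule applications]
Q40 needs fewer.

Q40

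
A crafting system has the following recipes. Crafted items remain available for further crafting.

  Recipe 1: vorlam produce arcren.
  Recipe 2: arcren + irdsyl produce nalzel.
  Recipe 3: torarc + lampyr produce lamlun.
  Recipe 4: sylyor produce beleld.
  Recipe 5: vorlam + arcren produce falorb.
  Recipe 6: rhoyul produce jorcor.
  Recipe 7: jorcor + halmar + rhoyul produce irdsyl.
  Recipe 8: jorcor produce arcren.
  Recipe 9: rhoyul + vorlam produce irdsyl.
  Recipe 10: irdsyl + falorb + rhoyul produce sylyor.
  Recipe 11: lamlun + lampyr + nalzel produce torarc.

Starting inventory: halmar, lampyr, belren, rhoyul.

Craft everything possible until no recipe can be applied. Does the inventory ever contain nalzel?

Yes

Using Recipe 6, rhoyul makes jorcor.
Using Recipe 7, jorcor, halmar, and rhoyul make irdsyl.
jorcor → arcren (Recipe 8).
arcren + irdsyl → nalzel (Recipe 2).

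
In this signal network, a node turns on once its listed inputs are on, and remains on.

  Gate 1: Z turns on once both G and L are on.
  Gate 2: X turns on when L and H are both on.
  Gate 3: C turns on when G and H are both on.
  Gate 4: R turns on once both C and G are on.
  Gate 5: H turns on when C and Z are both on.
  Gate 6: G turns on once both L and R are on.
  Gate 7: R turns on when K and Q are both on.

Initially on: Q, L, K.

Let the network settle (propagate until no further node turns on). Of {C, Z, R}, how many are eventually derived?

K and Q are on, so R turns on (Gate 7).
L and R are on, so G turns on (Gate 6).
G and L are on, so Z turns on (Gate 1).
C would need G and H (Gate 3), but H never turns on.
Z: reached.
R: reached.
Reached: Z and R — 2 of the 3.

2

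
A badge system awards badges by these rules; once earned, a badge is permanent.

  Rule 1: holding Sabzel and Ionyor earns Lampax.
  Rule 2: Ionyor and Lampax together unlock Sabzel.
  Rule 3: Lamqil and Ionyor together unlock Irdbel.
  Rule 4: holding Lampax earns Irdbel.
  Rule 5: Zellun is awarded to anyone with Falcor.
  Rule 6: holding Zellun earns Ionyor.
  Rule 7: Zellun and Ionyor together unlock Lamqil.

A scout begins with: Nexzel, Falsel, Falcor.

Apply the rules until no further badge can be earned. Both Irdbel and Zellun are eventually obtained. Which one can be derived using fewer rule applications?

Zellun

Zellun: With Falcor, Zellun is earned (Rule 5). [1 rule application]
Irdbel: With Falcor, Zellun is earned (Rule 5). With Zellun, Ionyor is earned (Rule 6). With Zellun and Ionyor, Lamqil is earned (Rule 7). With Lamqil and Ionyor, Irdbel is earned (Rule 3). [4 rule applications]
Zellun needs fewer.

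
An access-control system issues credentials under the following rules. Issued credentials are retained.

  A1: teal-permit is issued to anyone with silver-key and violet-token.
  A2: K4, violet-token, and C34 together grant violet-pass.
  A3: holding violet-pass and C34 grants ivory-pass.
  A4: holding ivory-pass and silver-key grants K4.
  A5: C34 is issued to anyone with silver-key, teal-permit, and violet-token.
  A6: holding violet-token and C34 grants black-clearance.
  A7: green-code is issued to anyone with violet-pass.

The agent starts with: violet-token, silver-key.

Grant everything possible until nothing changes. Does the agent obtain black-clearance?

Holding silver-key and violet-token grants teal-permit (A1).
Holding silver-key, teal-permit, and violet-token grants C34 (A5).
Holding violet-token and C34 grants black-clearance (A6).

Yes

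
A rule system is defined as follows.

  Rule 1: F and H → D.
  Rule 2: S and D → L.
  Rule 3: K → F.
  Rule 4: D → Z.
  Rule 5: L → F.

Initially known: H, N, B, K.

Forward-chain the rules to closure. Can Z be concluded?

From K, Rule 3 gives F.
From F and H, Rule 1 gives D.
D holds, so Z follows (Rule 4).

Yes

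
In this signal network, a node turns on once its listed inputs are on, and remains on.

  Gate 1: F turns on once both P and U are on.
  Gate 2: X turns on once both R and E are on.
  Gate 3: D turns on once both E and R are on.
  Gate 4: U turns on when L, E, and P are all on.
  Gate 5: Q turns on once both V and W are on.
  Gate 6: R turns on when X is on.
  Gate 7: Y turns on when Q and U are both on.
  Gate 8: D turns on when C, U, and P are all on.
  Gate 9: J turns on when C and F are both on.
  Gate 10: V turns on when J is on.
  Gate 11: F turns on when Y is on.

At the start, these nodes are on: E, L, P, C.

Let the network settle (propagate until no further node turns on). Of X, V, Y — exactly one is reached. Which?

V

Gate 4: L, E, and P on → U on.
Gate 1: P and U on → F on.
Gate 9: C and F on → J on.
J is on, so V turns on (Gate 10).
X would need R and E (Gate 2), but R never turns on. Y would need Q and U (Gate 7), but Q never turns on.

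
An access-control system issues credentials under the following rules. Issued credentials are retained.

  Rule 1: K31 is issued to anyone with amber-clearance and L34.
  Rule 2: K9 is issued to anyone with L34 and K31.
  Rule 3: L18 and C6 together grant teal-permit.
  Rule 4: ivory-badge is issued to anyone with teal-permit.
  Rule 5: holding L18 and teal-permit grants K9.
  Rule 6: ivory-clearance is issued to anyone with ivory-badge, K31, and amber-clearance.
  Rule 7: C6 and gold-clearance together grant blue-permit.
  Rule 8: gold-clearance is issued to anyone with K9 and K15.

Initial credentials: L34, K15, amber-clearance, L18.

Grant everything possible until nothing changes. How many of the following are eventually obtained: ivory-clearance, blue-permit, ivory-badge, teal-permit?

ivory-clearance would need ivory-badge, K31, and amber-clearance (Rule 6), but ivory-badge is never granted.
blue-permit would need C6 and gold-clearance (Rule 7), but C6 is never granted.
ivory-badge would need teal-permit (Rule 4), but teal-permit is never granted.
teal-permit would need L18 and C6 (Rule 3), but C6 is never granted.
None of the 4 are reached.

0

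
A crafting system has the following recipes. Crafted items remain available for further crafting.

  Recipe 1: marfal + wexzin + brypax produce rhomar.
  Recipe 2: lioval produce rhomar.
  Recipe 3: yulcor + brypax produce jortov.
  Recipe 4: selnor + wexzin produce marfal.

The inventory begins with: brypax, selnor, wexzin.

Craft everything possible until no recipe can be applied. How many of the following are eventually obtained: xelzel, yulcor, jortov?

0

No rule produces xelzel, and it is not given.
No rule produces yulcor, and it is not given.
jortov would need yulcor and brypax (Recipe 3), but yulcor is never obtained.
None of the 3 are reached.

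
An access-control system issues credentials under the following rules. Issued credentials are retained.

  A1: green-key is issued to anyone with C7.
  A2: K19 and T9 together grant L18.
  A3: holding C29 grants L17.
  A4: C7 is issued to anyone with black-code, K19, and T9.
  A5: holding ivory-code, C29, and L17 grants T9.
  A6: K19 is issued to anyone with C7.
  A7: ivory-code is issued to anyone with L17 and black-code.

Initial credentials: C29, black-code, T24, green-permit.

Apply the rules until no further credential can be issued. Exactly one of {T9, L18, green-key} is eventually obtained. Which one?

Holding C29 grants L17 (A3).
Holding L17 and black-code grants ivory-code (A7).
Holding ivory-code, C29, and L17 grants T9 (A5).
L18 would need K19 and T9 (A2), but K19 is never granted. green-key would need C7 (A1), but C7 is never granted.

T9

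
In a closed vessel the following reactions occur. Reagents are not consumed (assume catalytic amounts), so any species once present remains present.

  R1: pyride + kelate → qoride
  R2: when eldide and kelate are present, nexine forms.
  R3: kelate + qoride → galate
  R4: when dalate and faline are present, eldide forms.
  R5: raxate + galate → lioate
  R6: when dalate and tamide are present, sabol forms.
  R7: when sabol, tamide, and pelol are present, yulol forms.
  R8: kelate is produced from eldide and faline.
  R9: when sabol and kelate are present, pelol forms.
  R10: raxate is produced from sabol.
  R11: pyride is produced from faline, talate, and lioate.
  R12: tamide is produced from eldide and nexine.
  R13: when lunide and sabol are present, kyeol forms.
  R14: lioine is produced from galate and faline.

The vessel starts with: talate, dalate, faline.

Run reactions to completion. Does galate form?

No

galate would need kelate and qoride (R3), but qoride never forms.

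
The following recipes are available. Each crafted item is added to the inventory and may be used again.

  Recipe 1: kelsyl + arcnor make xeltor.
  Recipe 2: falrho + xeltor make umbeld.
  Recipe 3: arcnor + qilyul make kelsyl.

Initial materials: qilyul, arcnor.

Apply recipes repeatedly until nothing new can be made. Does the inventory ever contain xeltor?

Yes

Using Recipe 3, arcnor and qilyul make kelsyl.
Using Recipe 1, kelsyl and arcnor make xeltor.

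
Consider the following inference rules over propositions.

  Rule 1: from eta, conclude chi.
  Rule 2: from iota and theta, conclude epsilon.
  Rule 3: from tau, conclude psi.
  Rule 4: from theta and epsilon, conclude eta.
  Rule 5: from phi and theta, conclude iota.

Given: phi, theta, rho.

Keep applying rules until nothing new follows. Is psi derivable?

psi would need tau (Rule 3), but tau is never established.

No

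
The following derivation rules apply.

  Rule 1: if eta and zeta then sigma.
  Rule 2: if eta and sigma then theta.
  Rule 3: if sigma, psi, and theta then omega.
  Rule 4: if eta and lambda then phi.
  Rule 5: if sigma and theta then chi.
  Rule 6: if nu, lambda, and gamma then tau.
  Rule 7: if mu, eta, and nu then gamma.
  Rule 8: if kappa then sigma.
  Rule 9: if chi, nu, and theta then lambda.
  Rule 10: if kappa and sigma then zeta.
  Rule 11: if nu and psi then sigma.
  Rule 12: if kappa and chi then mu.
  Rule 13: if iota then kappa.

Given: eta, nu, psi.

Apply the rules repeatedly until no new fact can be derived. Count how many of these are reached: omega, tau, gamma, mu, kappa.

nu and psi hold, so sigma follows (Rule 11).
eta and sigma hold, so theta follows (Rule 2).
sigma, psi, and theta hold, so omega follows (Rule 3).
omega: reached.
tau would need nu, lambda, and gamma (Rule 6), but gamma is never established.
gamma would need mu, eta, and nu (Rule 7), but mu is never established.
mu would need kappa and chi (Rule 12), but kappa is never established.
kappa would need iota (Rule 13), but iota is never established.
Reached: omega — 1 of the 5.

1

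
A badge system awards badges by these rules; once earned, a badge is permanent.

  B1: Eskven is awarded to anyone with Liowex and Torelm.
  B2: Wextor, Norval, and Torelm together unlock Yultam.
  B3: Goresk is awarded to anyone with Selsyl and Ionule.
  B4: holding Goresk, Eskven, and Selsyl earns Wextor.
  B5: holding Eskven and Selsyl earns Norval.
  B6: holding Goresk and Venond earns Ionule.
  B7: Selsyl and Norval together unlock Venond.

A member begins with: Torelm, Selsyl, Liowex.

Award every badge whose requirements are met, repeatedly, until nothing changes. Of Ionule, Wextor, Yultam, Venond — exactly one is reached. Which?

With Liowex and Torelm, Eskven is earned (B1).
With Eskven and Selsyl, Norval is earned (B5).
With Selsyl and Norval, Venond is earned (B7).
Wextor would need Goresk, Eskven, and Selsyl (B4), but Goresk is never earned. Ionule would need Goresk and Venond (B6), but Goresk is never earned. Yultam would need Wextor, Norval, and Torelm (B2), but Wextor is never earned.

Venond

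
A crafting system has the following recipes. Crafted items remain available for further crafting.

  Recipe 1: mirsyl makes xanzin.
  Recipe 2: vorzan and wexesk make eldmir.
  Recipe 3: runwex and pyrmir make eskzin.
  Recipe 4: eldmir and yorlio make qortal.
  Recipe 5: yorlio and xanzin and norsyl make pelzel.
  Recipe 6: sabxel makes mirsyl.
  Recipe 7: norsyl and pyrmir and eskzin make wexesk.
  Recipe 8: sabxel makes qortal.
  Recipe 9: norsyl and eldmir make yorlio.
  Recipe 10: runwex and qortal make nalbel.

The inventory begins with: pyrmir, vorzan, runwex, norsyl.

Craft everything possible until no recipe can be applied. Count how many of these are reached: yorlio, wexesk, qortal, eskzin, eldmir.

runwex and pyrmir → eskzin (Recipe 3).
Using Recipe 7, norsyl, pyrmir, and eskzin make wexesk.
vorzan and wexesk → eldmir (Recipe 2).
norsyl and eldmir → yorlio (Recipe 9).
Using Recipe 4, eldmir and yorlio make qortal.
yorlio: reached.
wexesk: reached.
qortal: reached.
eskzin: reached.
eldmir: reached.
All 5 are reached.

5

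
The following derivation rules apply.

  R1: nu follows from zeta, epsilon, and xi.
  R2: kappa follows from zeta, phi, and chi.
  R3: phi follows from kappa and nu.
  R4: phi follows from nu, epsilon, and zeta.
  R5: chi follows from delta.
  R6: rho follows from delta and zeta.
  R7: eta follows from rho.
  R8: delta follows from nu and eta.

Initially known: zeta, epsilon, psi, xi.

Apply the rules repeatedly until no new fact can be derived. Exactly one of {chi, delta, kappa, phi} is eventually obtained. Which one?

phi

From zeta, epsilon, and xi, R1 gives nu.
From nu, epsilon, and zeta, R4 gives phi.
kappa would need zeta, phi, and chi (R2), but chi is never established. delta would need nu and eta (R8), but eta is never established. chi would need delta (R5), but delta is never established.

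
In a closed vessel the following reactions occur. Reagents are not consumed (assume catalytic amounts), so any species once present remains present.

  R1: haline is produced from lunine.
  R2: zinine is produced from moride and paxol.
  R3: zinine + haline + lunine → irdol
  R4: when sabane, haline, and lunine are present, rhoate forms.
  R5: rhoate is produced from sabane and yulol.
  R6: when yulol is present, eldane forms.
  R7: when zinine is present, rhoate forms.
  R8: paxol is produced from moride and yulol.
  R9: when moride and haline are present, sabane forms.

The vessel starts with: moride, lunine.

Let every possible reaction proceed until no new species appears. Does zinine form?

No

zinine would need moride and paxol (R2), but paxol never forms.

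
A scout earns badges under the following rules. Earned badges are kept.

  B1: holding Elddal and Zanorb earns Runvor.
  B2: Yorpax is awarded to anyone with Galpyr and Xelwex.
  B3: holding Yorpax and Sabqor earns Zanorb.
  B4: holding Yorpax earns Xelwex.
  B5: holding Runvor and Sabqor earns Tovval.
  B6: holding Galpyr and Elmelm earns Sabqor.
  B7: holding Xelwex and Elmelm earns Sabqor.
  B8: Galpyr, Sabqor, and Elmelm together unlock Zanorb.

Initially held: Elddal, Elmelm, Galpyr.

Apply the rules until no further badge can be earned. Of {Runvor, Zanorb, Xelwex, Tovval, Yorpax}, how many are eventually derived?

With Galpyr and Elmelm, Sabqor is earned (B6).
With Galpyr, Sabqor, and Elmelm, Zanorb is earned (B8).
With Elddal and Zanorb, Runvor is earned (B1).
With Runvor and Sabqor, Tovval is earned (B5).
Runvor: reached.
Zanorb: reached.
Xelwex would need Yorpax (B4), but Yorpax is never earned.
Tovval: reached.
Yorpax would need Galpyr and Xelwex (B2), but Xelwex is never earned.
Reached: Runvor, Zanorb, and Tovval — 3 of the 5.

3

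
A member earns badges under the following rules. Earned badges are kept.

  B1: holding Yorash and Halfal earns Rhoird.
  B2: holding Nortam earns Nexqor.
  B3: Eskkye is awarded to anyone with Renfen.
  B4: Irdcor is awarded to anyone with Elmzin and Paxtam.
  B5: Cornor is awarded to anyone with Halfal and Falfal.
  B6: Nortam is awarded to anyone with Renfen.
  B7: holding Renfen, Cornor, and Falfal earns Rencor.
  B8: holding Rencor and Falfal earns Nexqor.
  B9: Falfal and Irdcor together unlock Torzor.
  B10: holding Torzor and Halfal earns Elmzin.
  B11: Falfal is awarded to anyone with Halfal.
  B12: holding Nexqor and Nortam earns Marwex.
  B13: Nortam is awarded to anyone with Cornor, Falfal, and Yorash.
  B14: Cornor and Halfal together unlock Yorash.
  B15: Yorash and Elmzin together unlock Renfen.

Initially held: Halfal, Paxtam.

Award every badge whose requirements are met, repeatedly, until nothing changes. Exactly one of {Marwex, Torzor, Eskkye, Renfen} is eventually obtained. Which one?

With Halfal, Falfal is earned (B11).
With Halfal and Falfal, Cornor is earned (B5).
With Cornor and Halfal, Yorash is earned (B14).
With Cornor, Falfal, and Yorash, Nortam is earned (B13).
With Nortam, Nexqor is earned (B2).
With Nexqor and Nortam, Marwex is earned (B12).
Torzor would need Falfal and Irdcor (B9), but Irdcor is never earned. Renfen would need Yorash and Elmzin (B15), but Elmzin is never earned. Eskkye would need Renfen (B3), but Renfen is never earned.

Marwex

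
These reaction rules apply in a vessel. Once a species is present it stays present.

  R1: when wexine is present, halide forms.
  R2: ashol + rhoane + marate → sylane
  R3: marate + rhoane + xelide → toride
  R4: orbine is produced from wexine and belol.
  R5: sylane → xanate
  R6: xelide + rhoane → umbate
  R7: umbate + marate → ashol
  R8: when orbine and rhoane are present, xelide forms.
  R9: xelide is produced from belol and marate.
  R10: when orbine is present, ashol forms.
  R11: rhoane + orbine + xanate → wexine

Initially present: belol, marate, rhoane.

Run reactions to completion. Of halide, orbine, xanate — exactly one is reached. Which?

xanate

belol and marate present → xelide forms (R9).
xelide and rhoane present → umbate forms (R6).
umbate and marate present → ashol forms (R7).
ashol, rhoane, and marate present → sylane forms (R2).
sylane present → xanate forms (R5).
orbine would need wexine and belol (R4), but wexine never forms. halide would need wexine (R1), but wexine never forms.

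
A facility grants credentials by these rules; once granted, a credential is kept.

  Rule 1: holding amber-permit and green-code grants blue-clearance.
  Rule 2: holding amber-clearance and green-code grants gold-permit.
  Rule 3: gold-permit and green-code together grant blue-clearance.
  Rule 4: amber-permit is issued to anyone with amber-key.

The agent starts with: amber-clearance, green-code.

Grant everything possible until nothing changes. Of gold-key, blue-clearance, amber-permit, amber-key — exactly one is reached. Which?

blue-clearance

Holding amber-clearance and green-code grants gold-permit (Rule 2).
Holding gold-permit and green-code grants blue-clearance (Rule 3).
amber-permit would need amber-key (Rule 4), but amber-key is never granted. No rule produces amber-key, and it is not given. No rule produces gold-key, and it is not given.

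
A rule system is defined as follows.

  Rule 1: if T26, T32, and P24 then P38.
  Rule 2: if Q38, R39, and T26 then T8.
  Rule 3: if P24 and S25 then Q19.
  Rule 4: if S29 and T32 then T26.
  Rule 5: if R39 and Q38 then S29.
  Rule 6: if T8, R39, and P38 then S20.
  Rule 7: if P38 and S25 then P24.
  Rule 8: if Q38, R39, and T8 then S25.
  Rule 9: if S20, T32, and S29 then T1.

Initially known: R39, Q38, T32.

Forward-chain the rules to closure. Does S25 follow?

Yes

From R39 and Q38, Rule 5 gives S29.
S29 and T32 hold, so T26 follows (Rule 4).
Q38, R39, and T26 hold, so T8 follows (Rule 2).
From Q38, R39, and T8, Rule 8 gives S25.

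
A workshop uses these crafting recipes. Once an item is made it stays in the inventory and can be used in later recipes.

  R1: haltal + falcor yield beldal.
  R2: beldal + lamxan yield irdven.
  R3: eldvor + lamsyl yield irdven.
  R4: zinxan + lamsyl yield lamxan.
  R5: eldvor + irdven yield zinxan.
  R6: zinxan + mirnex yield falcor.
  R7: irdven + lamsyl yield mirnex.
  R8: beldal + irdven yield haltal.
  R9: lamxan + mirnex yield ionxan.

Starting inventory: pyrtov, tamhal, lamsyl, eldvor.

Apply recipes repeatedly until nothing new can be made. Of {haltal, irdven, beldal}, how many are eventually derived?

1

Using R3, eldvor and lamsyl make irdven.
haltal would need beldal and irdven (R8), but beldal is never obtained.
irdven: reached.
beldal would need haltal and falcor (R1), but haltal is never obtained.
Reached: irdven — 1 of the 3.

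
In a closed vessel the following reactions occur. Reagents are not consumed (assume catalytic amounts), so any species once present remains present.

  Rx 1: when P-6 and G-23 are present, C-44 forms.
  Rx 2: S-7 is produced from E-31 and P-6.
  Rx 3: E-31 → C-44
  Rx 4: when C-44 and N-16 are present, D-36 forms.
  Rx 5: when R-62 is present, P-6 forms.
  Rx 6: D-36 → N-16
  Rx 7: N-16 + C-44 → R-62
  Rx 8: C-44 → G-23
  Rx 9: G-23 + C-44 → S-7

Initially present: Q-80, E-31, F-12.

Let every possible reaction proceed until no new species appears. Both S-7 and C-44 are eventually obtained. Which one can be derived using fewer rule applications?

C-44: E-31 present → C-44 forms (Rx 3). [1 rule application]
S-7: E-31 present → C-44 forms (Rx 3). C-44 present → G-23 forms (Rx 8). G-23 and C-44 present → S-7 forms (Rx 9). [3 rule applications]
C-44 needs fewer.

C-44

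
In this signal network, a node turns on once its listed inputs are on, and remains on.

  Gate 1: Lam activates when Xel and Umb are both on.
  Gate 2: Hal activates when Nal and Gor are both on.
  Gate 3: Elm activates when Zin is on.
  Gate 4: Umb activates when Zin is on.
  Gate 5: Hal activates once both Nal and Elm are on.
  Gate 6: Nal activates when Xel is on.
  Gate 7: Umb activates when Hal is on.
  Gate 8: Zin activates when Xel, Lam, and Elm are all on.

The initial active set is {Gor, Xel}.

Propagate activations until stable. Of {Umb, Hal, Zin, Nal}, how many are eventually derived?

3

Gate 6: Xel on → Nal on.
Gate 2: Nal and Gor on → Hal on.
Hal is on, so Umb activates (Gate 7).
Umb: reached.
Hal: reached.
Zin would need Xel, Lam, and Elm (Gate 8), but Elm never turns on.
Nal: reached.
Reached: Umb, Hal, and Nal — 3 of the 4.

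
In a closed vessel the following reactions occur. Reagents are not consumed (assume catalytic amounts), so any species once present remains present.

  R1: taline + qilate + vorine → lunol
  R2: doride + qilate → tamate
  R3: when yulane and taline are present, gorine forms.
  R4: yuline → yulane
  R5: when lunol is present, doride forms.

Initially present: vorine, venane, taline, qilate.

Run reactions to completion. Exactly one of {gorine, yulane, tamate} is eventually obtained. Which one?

tamate

taline, qilate, and vorine present → lunol forms (R1).
lunol present → doride forms (R5).
doride and qilate present → tamate forms (R2).
gorine would need yulane and taline (R3), but yulane never forms. yulane would need yuline (R4), but yuline never forms.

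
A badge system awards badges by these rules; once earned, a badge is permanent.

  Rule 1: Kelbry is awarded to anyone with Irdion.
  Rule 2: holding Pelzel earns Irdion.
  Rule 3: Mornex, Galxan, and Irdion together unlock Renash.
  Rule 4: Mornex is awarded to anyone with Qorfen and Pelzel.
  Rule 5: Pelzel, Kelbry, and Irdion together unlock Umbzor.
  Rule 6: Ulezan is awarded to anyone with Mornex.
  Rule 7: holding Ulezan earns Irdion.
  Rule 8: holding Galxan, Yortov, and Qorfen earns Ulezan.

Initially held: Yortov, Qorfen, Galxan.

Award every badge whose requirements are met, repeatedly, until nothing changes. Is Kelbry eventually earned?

Yes

With Galxan, Yortov, and Qorfen, Ulezan is earned (Rule 8).
With Ulezan, Irdion is earned (Rule 7).
With Irdion, Kelbry is earned (Rule 1).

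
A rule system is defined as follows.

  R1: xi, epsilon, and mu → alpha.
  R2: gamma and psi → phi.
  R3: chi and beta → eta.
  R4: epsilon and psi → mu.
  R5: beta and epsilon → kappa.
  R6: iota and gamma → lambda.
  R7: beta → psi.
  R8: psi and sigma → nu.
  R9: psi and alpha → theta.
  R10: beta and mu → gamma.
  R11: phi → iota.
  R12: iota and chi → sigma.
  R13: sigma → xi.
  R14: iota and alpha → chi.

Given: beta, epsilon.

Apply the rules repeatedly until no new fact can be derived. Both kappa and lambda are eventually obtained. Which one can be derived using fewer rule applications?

kappa: beta and epsilon hold, so kappa follows (R5). [1 rule application]
lambda: beta holds, so psi follows (R7). epsilon and psi hold, so mu follows (R4). From beta and mu, R10 gives gamma. From gamma and psi, R2 gives phi. phi holds, so iota follows (R11). iota and gamma hold, so lambda follows (R6). [6 rule applications]
kappa needs fewer.

kappa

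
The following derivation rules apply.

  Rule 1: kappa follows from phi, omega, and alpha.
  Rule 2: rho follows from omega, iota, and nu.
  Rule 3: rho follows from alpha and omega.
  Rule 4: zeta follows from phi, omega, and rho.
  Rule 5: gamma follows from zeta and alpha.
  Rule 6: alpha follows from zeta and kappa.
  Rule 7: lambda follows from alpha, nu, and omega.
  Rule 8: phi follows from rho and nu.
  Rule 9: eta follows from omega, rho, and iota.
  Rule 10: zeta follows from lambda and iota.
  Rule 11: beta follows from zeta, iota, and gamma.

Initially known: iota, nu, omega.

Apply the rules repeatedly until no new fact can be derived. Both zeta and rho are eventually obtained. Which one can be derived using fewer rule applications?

rho: omega, iota, and nu hold, so rho follows (Rule 2). [1 rule application]
zeta: From omega, iota, and nu, Rule 2 gives rho. rho and nu hold, so phi follows (Rule 8). phi, omega, and rho hold, so zeta follows (Rule 4). [3 rule applications]
rho needs fewer.

rho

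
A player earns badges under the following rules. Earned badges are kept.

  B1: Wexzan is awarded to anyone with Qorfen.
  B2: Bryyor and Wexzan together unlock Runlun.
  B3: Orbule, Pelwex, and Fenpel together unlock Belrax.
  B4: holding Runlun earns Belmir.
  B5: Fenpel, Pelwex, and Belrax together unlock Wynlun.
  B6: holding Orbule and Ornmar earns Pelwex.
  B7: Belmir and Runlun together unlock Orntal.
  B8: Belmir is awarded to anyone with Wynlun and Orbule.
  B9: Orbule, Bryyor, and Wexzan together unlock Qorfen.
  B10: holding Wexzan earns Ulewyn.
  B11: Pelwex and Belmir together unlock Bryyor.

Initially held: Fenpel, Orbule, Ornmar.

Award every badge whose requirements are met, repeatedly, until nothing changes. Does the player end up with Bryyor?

Yes

With Orbule and Ornmar, Pelwex is earned (B6).
With Orbule, Pelwex, and Fenpel, Belrax is earned (B3).
With Fenpel, Pelwex, and Belrax, Wynlun is earned (B5).
With Wynlun and Orbule, Belmir is earned (B8).
With Pelwex and Belmir, Bryyor is earned (B11).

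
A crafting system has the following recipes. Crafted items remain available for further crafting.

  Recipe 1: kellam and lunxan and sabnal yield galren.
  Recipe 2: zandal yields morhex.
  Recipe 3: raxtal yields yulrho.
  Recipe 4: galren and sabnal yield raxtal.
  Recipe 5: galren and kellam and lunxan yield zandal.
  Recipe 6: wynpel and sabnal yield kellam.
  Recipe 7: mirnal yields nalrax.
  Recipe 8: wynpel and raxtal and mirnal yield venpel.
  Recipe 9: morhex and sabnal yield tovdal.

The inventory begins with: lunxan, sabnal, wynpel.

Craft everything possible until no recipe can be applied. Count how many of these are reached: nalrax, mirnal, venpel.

nalrax would need mirnal (Recipe 7), but mirnal is never obtained.
No rule produces mirnal, and it is not given.
venpel would need wynpel, raxtal, and mirnal (Recipe 8), but mirnal is never obtained.
None of the 3 are reached.

0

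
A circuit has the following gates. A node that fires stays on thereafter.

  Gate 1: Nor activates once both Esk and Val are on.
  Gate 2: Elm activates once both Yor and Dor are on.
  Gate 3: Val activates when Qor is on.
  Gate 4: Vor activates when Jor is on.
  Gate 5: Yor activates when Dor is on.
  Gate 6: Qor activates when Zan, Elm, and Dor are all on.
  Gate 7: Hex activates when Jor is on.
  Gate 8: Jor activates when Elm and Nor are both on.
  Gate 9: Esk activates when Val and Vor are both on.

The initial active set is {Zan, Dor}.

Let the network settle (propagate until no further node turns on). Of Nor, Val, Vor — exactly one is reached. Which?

Val

Dor is on, so Yor activates (Gate 5).
Yor and Dor are on, so Elm activates (Gate 2).
Zan, Elm, and Dor are on, so Qor activates (Gate 6).
Gate 3: Qor on → Val on.
Nor would need Esk and Val (Gate 1), but Esk never turns on. Vor would need Jor (Gate 4), but Jor never turns on.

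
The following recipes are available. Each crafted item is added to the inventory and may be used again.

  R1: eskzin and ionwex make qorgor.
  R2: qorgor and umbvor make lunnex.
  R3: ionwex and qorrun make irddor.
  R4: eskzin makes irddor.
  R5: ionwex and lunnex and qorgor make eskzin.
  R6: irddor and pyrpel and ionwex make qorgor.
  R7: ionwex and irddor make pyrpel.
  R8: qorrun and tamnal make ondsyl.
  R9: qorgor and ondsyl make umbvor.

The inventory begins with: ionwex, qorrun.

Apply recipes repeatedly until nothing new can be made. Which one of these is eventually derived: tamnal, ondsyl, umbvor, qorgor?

ionwex and qorrun → irddor (R3).
ionwex and irddor → pyrpel (R7).
Using R6, irddor, pyrpel, and ionwex make qorgor.
ondsyl would need qorrun and tamnal (R8), but tamnal is never obtained. No rule produces tamnal, and it is not given. umbvor would need qorgor and ondsyl (R9), but ondsyl is never obtained.

qorgor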